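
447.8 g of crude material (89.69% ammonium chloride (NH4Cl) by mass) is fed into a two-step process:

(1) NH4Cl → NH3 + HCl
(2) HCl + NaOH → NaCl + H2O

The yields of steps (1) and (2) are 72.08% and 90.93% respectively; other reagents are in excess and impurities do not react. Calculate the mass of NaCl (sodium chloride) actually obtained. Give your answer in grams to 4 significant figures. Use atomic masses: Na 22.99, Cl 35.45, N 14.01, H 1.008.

287.6 g

Pure NH4Cl = 447.8 × 0.8969 = 401.63 g.
M(NH4Cl) = 14.01 + 4(1.008) + 35.45 = 53.492 g/mol.
M(NaCl) = 22.99 + 35.45 = 58.44 g/mol.
n(NH4Cl) = 401.63 / 53.492 = 7.5083 mol.
Step 1 (NH4Cl:HCl = 1:1): theoretical n(HCl) = 7.5083 mol; at 72.08% yield, n(HCl) = 5.4120 mol.
Step 2 (HCl:NaCl = 1:1): theoretical n(NaCl) = 5.4120 mol, so theoretical mass = 5.4120 × 58.44 = 316.27 g.
At 90.93% yield, actual mass of NaCl = 316.27 × 0.9093 = 287.59 g.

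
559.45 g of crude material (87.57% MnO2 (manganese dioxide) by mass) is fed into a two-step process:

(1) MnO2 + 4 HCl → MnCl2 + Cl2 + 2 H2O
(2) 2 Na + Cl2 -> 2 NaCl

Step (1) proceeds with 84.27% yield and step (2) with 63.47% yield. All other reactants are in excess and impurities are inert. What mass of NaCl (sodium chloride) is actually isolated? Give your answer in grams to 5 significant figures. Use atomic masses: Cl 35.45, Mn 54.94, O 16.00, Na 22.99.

Pure MnO2 = 559.45 × 0.8757 = 489.910 g.
M(MnO2) = 54.94 + 2(16.00) = 86.94 g/mol.
M(NaCl) = 22.99 + 35.45 = 58.44 g/mol.
n(MnO2) = 489.910 / 86.94 = 5.63504 mol.
Step 1 (MnO2:Cl2 = 1:1): theoretical n(Cl2) = 5.63504 mol; at 84.27% yield, n(Cl2) = 4.74865 mol.
Step 2 (Cl2:NaCl = 1:2): theoretical n(NaCl) = 9.49730 mol, so theoretical mass = 9.49730 × 58.44 = 555.022 g.
At 63.47% yield, actual mass of NaCl = 555.022 × 0.6347 = 352.272 g.

352.27 g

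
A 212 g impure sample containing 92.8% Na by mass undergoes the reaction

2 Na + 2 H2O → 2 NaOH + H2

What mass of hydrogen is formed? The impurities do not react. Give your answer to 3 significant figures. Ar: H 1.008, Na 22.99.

8.63 g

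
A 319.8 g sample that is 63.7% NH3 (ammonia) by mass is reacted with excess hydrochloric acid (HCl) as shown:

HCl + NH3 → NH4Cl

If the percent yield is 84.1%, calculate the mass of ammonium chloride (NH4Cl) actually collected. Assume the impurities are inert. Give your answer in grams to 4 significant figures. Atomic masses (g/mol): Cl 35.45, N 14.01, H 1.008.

Pure NH3 available = 319.8 g × 0.637 = 203.71 g.
M(NH3) = 14.01 + 3(1.008) = 17.034 g/mol.
M(NH4Cl) = 14.01 + 4(1.008) + 35.45 = 53.492 g/mol.
n(NH3) = 203.71 g / 17.034 g/mol = 11.959 mol.
From the equation the NH3:NH4Cl mole ratio is 1:1, so n(NH4Cl) = 11.959 × 1/1 = 11.959 mol.
Mass of NH4Cl = 11.959 mol × 53.492 g/mol = 639.72 g.
Actual mass collected = 639.72 g × 0.841 = 538.00 g.

538.0 g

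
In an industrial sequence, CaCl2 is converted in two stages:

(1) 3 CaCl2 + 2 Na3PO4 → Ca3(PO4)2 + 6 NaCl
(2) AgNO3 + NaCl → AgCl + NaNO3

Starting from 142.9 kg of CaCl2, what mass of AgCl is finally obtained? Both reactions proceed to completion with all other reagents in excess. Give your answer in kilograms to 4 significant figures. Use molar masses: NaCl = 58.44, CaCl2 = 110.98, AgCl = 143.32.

142.9 kg = 142900 g.
n(CaCl2) = 142900 / 110.98 = 1287.6 mol.
Step 1 gives a 3:6 ratio of CaCl2 to NaCl, so n(NaCl) = 2575.2 mol.
In step 2 the NaCl:AgCl ratio is 1:1, so n(AgCl) = 2575.2 mol.
Mass of AgCl = 2575.2 × 143.32 = 369080 g = 369.1 kg.

369.1 kg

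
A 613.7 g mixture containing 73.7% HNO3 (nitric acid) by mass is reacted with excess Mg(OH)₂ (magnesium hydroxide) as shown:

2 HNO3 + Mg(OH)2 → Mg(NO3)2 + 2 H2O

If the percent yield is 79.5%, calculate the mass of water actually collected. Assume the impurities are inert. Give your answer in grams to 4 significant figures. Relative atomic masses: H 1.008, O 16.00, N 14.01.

102.8 g

Pure HNO3 available = 613.7 g × 0.737 = 452.30 g.
M(HNO3) = 1.008 + 14.01 + 3(16.00) = 63.018 g/mol.
M(H2O) = 2(1.008) + 16.00 = 18.016 g/mol.
n(HNO3) = 452.30 g / 63.018 g/mol = 7.1773 mol.
From the equation the HNO3:H2O mole ratio is 2:2, so n(H2O) = 7.1773 × 2/2 = 7.1773 mol.
Mass of H2O = 7.1773 mol × 18.016 g/mol = 129.31 g.
Actual mass collected = 129.31 g × 0.795 = 102.80 g.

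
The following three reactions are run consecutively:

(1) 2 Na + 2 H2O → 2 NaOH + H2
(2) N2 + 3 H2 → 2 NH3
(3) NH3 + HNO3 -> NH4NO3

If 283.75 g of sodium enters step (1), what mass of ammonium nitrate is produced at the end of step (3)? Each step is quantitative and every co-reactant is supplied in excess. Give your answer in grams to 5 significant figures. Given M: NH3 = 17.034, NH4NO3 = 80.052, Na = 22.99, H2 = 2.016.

n(Na) = 283.75 / 22.99 = 12.3423 mol.
Reaction (1): Na→H2 ratio 2:1 ⇒ n(H2) = 6.17116 mol.
Reaction (2): H2→NH3 ratio 3:2 ⇒ n(NH3) = 4.11411 mol.
Reaction (3): NH3→NH4NO3 ratio 1:1 ⇒ n(NH4NO3) = 4.11411 mol.
Mass of NH4NO3 = 4.11411 × 80.052 = 329.343 g.

329.34 g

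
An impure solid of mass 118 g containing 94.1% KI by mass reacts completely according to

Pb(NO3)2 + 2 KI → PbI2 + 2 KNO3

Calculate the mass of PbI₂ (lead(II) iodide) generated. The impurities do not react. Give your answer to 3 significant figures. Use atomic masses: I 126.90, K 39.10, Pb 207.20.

Mass of pure KI = 118 g × 0.941 = 111.0 g.
M(KI) = 39.10 + 126.90 = 166.00 g/mol.
M(PbI2) = 207.20 + 2(126.90) = 461.00 g/mol.
n(KI) = 111.0 g / 166.00 g/mol = 0.6689 mol.
From the equation the KI:PbI2 mole ratio is 2:1, so n(PbI2) = 0.6689 × 1/2 = 0.3345 mol.
Mass of PbI2 = 0.3345 mol × 461.00 g/mol = 154.2 g.

154 g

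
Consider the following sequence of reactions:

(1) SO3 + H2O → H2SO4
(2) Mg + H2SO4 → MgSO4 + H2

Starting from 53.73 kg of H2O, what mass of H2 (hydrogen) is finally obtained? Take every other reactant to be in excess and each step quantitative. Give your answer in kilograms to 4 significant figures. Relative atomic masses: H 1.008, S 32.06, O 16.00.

6.012 kg

M(H2O) = 2(1.008) + 16.00 = 18.016 g/mol.
M(H2) = 2(1.008) = 2.016 g/mol.
53.73 kg = 53730 g.
n(H2O) = 53730 / 18.016 = 2982.3 mol.
Step 1 gives a 1:1 ratio of H2O to H2SO4, so n(H2SO4) = 2982.3 mol.
In step 2 the H2SO4:H2 ratio is 1:1, so n(H2) = 2982.3 mol.
Mass of H2 = 2982.3 × 2.016 = 6012.4 g = 6.012 kg.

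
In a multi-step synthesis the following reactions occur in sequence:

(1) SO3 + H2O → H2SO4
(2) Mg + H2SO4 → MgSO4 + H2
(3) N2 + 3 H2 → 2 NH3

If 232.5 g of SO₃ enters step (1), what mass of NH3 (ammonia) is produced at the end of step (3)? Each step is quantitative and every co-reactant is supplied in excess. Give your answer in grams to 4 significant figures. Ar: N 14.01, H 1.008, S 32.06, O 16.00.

M(SO3) = 32.06 + 3(16.00) = 80.06 g/mol.
M(NH3) = 14.01 + 3(1.008) = 17.034 g/mol.
n(SO3) = 232.5 / 80.06 = 2.9041 mol.
Reaction (1): SO3→H2SO4 ratio 1:1 ⇒ n(H2SO4) = 2.9041 mol.
Reaction (2): H2SO4→H2 ratio 1:1 ⇒ n(H2) = 2.9041 mol.
Reaction (3): H2→NH3 ratio 3:2 ⇒ n(NH3) = 1.9360 mol.
Mass of NH3 = 1.9360 × 17.034 = 32.979 g.

32.98 g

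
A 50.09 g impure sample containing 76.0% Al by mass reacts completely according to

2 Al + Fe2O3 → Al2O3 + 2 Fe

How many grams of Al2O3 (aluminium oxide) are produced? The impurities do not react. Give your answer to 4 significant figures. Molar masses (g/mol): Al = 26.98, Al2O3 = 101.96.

71.93 g

Mass of pure Al = 50.09 g × 0.760 = 38.068 g.
n(Al) = 38.068 g / 26.98 g/mol = 1.4110 mol.
From the equation the Al:Al2O3 mole ratio is 2:1, so n(Al2O3) = 1.4110 × 1/2 = 0.70549 mol.
Mass of Al2O3 = 0.70549 mol × 101.96 g/mol = 71.932 g.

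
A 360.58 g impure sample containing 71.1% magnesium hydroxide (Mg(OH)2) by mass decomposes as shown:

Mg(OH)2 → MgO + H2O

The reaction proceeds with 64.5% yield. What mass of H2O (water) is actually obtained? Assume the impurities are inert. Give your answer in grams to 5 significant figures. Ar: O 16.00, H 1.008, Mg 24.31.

51.077 g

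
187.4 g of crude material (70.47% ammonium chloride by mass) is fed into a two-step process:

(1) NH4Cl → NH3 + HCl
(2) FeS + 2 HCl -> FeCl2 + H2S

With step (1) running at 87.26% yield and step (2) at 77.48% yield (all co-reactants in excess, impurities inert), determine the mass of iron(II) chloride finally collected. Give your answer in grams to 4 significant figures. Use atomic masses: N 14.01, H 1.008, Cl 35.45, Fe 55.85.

Pure NH4Cl = 187.4 × 0.7047 = 132.06 g.
M(NH4Cl) = 14.01 + 4(1.008) + 35.45 = 53.492 g/mol.
M(FeCl2) = 55.85 + 2(35.45) = 126.75 g/mol.
n(NH4Cl) = 132.06 / 53.492 = 2.4688 mol.
Step 1 (NH4Cl:HCl = 1:1): theoretical n(HCl) = 2.4688 mol; at 87.26% yield, n(HCl) = 2.1543 mol.
Step 2 (HCl:FeCl2 = 2:1): theoretical n(FeCl2) = 1.0771 mol, so theoretical mass = 1.0771 × 126.75 = 136.53 g.
At 77.48% yield, actual mass of FeCl2 = 136.53 × 0.7748 = 105.78 g.

105.8 g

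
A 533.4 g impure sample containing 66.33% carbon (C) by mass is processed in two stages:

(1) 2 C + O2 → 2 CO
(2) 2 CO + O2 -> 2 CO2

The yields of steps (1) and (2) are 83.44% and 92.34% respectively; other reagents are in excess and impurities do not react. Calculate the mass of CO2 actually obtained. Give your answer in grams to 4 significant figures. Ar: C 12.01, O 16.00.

Pure C = 533.4 × 0.6633 = 353.80 g.
M(C) = 12.01 g/mol.
M(CO2) = 12.01 + 2(16.00) = 44.01 g/mol.
n(C) = 353.80 / 12.01 = 29.459 mol.
Step 1 (C:CO = 2:2): theoretical n(CO) = 29.459 mol; at 83.44% yield, n(CO) = 24.581 mol.
Step 2 (CO:CO2 = 2:2): theoretical n(CO2) = 24.581 mol, so theoretical mass = 24.581 × 44.01 = 1081.8 g.
At 92.34% yield, actual mass of CO2 = 1081.8 × 0.9234 = 998.93 g.

998.9 g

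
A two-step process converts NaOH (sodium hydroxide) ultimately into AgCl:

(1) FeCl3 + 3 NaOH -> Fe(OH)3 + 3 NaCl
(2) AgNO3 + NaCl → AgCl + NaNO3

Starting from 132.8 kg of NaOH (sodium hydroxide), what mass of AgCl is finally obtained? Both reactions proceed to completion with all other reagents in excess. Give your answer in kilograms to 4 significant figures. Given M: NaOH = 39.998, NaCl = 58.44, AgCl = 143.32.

475.8 kg

132.8 kg = 132800 g.
n(NaOH) = 132800 / 39.998 = 3320.2 mol.
Step 1 gives a 3:3 ratio of NaOH to NaCl, so n(NaCl) = 3320.2 mol.
In step 2 the NaCl:AgCl ratio is 1:1, so n(AgCl) = 3320.2 mol.
Mass of AgCl = 3320.2 × 143.32 = 475850 g = 475.8 kg.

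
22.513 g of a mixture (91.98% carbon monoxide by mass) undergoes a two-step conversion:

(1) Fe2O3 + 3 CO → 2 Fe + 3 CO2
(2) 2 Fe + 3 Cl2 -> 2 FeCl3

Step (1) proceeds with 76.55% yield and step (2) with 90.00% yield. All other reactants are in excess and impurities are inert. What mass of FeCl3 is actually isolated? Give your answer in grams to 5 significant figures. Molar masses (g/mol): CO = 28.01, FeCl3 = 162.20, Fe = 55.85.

55.076 g

Pure CO = 22.513 × 0.9198 = 20.7075 g.
n(CO) = 20.7075 / 28.01 = 0.739288 mol.
Step 1 (CO:Fe = 3:2): theoretical n(Fe) = 0.492859 mol; at 76.55% yield, n(Fe) = 0.377283 mol.
Step 2 (Fe:FeCl3 = 2:2): theoretical n(FeCl3) = 0.377283 mol, so theoretical mass = 0.377283 × 162.20 = 61.1954 g.
At 90.00% yield, actual mass of FeCl3 = 61.1954 × 0.9000 = 55.0758 g.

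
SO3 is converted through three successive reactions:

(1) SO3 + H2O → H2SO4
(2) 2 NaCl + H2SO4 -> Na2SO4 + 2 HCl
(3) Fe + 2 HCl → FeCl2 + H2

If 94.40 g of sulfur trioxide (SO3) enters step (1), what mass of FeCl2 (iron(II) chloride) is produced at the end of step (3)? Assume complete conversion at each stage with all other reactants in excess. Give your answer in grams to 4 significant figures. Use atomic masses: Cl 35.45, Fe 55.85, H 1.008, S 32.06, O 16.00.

149.5 g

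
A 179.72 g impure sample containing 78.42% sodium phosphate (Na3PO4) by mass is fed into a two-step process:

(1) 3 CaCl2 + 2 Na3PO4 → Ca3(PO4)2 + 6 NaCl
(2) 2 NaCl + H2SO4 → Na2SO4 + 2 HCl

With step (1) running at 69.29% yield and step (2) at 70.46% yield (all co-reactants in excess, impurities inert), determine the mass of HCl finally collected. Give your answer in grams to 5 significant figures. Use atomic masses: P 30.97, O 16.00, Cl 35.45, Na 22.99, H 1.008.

45.906 g

Pure Na3PO4 = 179.72 × 0.7842 = 140.936 g.
M(Na3PO4) = 3(22.99) + 30.97 + 4(16.00) = 163.94 g/mol.
M(HCl) = 1.008 + 35.45 = 36.458 g/mol.
n(Na3PO4) = 140.936 / 163.94 = 0.859683 mol.
Step 1 (Na3PO4:NaCl = 2:6): theoretical n(NaCl) = 2.57905 mol; at 69.29% yield, n(NaCl) = 1.78702 mol.
Step 2 (NaCl:HCl = 2:2): theoretical n(HCl) = 1.78702 mol, so theoretical mass = 1.78702 × 36.458 = 65.1513 g.
At 70.46% yield, actual mass of HCl = 65.1513 × 0.7046 = 45.9056 g.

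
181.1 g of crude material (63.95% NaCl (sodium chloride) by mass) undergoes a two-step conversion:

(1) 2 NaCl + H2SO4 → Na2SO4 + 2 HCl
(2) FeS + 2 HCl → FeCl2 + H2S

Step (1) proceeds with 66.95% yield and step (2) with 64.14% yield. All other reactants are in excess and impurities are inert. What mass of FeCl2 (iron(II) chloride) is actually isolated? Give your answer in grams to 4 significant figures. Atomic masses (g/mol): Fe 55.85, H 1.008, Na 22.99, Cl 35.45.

53.93 g

Pure NaCl = 181.1 × 0.6395 = 115.81 g.
M(NaCl) = 22.99 + 35.45 = 58.44 g/mol.
M(FeCl2) = 55.85 + 2(35.45) = 126.75 g/mol.
n(NaCl) = 115.81 / 58.44 = 1.9817 mol.
Step 1 (NaCl:HCl = 2:2): theoretical n(HCl) = 1.9817 mol; at 66.95% yield, n(HCl) = 1.3268 mol.
Step 2 (HCl:FeCl2 = 2:1): theoretical n(FeCl2) = 0.66339 mol, so theoretical mass = 0.66339 × 126.75 = 84.085 g.
At 64.14% yield, actual mass of FeCl2 = 84.085 × 0.6414 = 53.932 g.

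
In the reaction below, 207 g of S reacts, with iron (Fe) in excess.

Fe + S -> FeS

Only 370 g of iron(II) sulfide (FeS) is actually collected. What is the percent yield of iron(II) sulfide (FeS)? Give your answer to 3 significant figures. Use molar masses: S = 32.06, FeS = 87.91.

65.2 %

n(S) = 207.0 g / 32.06 g/mol = 6.457 mol.
From the equation the S:FeS mole ratio is 1:1, so n(FeS) = 6.457 × 1/1 = 6.457 mol.
Mass of FeS = 6.457 mol × 87.91 g/mol = 567.6 g.
This is the theoretical yield. Percent yield = 370 g / 567.6 g × 100% = 65.19%.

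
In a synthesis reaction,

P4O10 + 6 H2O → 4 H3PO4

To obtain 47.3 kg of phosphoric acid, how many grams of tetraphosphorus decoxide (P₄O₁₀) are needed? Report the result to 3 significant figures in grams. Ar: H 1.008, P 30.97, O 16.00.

34300 g

M(H3PO4) = 3(1.008) + 30.97 + 4(16.00) = 97.994 g/mol.
M(P4O10) = 4(30.97) + 10(16.00) = 283.88 g/mol.
Convert: 47.3 kg = 47300 g.
n(H3PO4) = 47300 g / 97.994 g/mol = 482.7 mol.
From the equation the H3PO4:P4O10 mole ratio is 4:1, so n(P4O10) = 482.7 × 1/4 = 120.7 mol.
Mass of P4O10 = 120.7 mol × 283.88 g/mol = 34260 g.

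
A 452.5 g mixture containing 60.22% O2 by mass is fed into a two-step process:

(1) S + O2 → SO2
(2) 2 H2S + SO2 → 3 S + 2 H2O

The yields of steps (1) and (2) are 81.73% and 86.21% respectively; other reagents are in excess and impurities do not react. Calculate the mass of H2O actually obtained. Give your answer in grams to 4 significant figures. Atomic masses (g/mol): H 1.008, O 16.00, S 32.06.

Pure O2 = 452.5 × 0.6022 = 272.50 g.
M(O2) = 2(16.00) = 32.00 g/mol.
M(H2O) = 2(1.008) + 16.00 = 18.016 g/mol.
n(O2) = 272.50 / 32.00 = 8.5155 mol.
Step 1 (O2:SO2 = 1:1): theoretical n(SO2) = 8.5155 mol; at 81.73% yield, n(SO2) = 6.9597 mol.
Step 2 (SO2:H2O = 1:2): theoretical n(H2O) = 13.919 mol, so theoretical mass = 13.919 × 18.016 = 250.77 g.
At 86.21% yield, actual mass of H2O = 250.77 × 0.8621 = 216.19 g.

216.2 g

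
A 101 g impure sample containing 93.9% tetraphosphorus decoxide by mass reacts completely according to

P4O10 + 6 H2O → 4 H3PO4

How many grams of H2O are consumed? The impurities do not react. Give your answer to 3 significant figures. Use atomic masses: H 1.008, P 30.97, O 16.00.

36.1 g

Mass of pure P4O10 = 101 g × 0.939 = 94.84 g.
M(P4O10) = 4(30.97) + 10(16.00) = 283.88 g/mol.
M(H2O) = 2(1.008) + 16.00 = 18.016 g/mol.
n(P4O10) = 94.84 g / 283.88 g/mol = 0.3341 mol.
From the equation the P4O10:H2O mole ratio is 1:6, so n(H2O) = 0.3341 × 6/1 = 2.004 mol.
Mass of H2O = 2.004 mol × 18.016 g/mol = 36.11 g.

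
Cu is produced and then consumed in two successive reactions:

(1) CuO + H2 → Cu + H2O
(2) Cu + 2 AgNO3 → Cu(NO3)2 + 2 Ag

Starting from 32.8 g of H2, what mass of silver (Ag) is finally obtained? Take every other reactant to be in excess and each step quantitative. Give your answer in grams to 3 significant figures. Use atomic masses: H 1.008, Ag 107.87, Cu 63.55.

3510 g

M(H2) = 2(1.008) = 2.016 g/mol.
M(Ag) = 107.87 g/mol.
n(H2) = 32.80 / 2.016 = 16.27 mol.
Step 1 gives a 1:1 ratio of H2 to Cu, so n(Cu) = 16.27 mol.
In step 2 the Cu:Ag ratio is 1:2, so n(Ag) = 32.54 mol.
Mass of Ag = 32.54 × 107.87 = 3510 g.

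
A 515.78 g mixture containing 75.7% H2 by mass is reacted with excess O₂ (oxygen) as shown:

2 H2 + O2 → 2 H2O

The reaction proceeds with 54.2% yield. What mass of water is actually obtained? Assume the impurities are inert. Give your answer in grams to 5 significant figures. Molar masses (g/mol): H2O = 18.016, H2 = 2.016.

Pure H2 available = 515.78 g × 0.757 = 390.445 g.
n(H2) = 390.445 g / 2.016 g/mol = 193.673 mol.
From the equation the H2:H2O mole ratio is 2:2, so n(H2O) = 193.673 × 2/2 = 193.673 mol.
Mass of H2O = 193.673 mol × 18.016 g/mol = 3489.22 g.
Actual mass collected = 3489.22 g × 0.542 = 1891.16 g.

1891.2 g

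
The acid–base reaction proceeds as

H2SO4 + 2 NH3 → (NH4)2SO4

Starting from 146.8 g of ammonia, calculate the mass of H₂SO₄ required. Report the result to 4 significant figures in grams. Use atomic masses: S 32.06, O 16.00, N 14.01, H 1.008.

422.6 g

M(NH3) = 14.01 + 3(1.008) = 17.034 g/mol.
M(H2SO4) = 2(1.008) + 32.06 + 4(16.00) = 98.076 g/mol.
n(NH3) = 146.80 g / 17.034 g/mol = 8.6181 mol.
From the equation the NH3:H2SO4 mole ratio is 2:1, so n(H2SO4) = 8.6181 × 1/2 = 4.3090 mol.
Mass of H2SO4 = 4.3090 mol × 98.076 g/mol = 422.61 g.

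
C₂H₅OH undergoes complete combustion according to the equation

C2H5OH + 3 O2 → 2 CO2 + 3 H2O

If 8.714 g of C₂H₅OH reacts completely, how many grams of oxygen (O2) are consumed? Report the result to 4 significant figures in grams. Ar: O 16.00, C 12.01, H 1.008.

18.16 g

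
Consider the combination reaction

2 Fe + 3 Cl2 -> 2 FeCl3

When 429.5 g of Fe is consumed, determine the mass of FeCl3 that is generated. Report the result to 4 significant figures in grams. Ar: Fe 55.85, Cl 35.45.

1247 g

M(Fe) = 55.85 g/mol.
M(FeCl3) = 55.85 + 3(35.45) = 162.20 g/mol.
n(Fe) = 429.50 g / 55.85 g/mol = 7.6902 mol.
From the equation the Fe:FeCl3 mole ratio is 2:2, so n(FeCl3) = 7.6902 × 2/2 = 7.6902 mol.
Mass of FeCl3 = 7.6902 mol × 162.20 g/mol = 1247.4 g.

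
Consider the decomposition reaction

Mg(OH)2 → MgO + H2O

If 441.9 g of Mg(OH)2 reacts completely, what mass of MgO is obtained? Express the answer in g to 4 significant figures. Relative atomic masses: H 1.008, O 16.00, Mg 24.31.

305.4 g

M(Mg(OH)2) = 24.31 + 2(16.00) + 2(1.008) = 58.326 g/mol.
M(MgO) = 24.31 + 16.00 = 40.31 g/mol.
n(Mg(OH)2) = 441.90 g / 58.326 g/mol = 7.5764 mol.
From the equation the Mg(OH)2:MgO mole ratio is 1:1, so n(MgO) = 7.5764 × 1/1 = 7.5764 mol.
Mass of MgO = 7.5764 mol × 40.31 g/mol = 305.40 g.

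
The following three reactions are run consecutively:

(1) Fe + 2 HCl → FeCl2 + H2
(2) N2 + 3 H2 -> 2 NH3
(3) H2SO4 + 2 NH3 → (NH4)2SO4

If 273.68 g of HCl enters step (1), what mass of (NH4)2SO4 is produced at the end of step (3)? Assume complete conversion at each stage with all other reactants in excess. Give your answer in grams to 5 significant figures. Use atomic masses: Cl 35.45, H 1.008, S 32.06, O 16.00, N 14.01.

M(HCl) = 1.008 + 35.45 = 36.458 g/mol.
M((NH4)2SO4) = 2(14.01) + 8(1.008) + 32.06 + 4(16.00) = 132.144 g/mol.
n(HCl) = 273.68 / 36.458 = 7.50672 mol.
Reaction (1): HCl→H2 ratio 2:1 ⇒ n(H2) = 3.75336 mol.
Reaction (2): H2→NH3 ratio 3:2 ⇒ n(NH3) = 2.50224 mol.
Reaction (3): NH3→(NH4)2SO4 ratio 2:1 ⇒ n((NH4)2SO4) = 1.25112 mol.
Mass of (NH4)2SO4 = 1.25112 × 132.144 = 165.328 g.

165.33 g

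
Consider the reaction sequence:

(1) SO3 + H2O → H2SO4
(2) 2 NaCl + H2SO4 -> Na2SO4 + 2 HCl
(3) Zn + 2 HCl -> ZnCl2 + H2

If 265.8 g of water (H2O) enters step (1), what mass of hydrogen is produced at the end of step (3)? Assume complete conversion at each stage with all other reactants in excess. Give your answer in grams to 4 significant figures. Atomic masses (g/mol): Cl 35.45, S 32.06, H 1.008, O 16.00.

29.74 g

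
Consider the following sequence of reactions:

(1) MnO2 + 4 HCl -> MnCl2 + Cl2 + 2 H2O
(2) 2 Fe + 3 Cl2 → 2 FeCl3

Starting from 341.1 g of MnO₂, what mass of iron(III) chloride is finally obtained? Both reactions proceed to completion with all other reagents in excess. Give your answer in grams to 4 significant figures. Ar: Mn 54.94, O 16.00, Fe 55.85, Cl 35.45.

424.2 g

M(MnO2) = 54.94 + 2(16.00) = 86.94 g/mol.
M(FeCl3) = 55.85 + 3(35.45) = 162.20 g/mol.
n(MnO2) = 341.10 / 86.94 = 3.9234 mol.
Step 1 gives a 1:1 ratio of MnO2 to Cl2, so n(Cl2) = 3.9234 mol.
In step 2 the Cl2:FeCl3 ratio is 3:2, so n(FeCl3) = 2.6156 mol.
Mass of FeCl3 = 2.6156 × 162.20 = 424.25 g.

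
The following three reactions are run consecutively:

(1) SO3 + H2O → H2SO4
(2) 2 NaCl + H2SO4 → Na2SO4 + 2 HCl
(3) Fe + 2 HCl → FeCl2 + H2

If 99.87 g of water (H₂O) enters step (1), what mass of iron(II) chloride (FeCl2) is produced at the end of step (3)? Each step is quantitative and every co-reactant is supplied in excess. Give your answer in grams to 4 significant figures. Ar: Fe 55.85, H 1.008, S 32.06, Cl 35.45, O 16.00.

702.6 g

M(H2O) = 2(1.008) + 16.00 = 18.016 g/mol.
M(FeCl2) = 55.85 + 2(35.45) = 126.75 g/mol.
n(H2O) = 99.87 / 18.016 = 5.5434 mol.
Reaction (1): H2O→H2SO4 ratio 1:1 ⇒ n(H2SO4) = 5.5434 mol.
Reaction (2): H2SO4→HCl ratio 1:2 ⇒ n(HCl) = 11.087 mol.
Reaction (3): HCl→FeCl2 ratio 2:1 ⇒ n(FeCl2) = 5.5434 mol.
Mass of FeCl2 = 5.5434 × 126.75 = 702.63 g.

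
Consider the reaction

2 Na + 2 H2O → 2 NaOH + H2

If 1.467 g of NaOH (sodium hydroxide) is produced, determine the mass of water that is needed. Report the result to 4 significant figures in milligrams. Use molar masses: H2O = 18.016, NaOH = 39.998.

660.8 mg

n(NaOH) = 1.4670 g / 39.998 g/mol = 0.036677 mol.
From the equation the NaOH:H2O mole ratio is 2:2, so n(H2O) = 0.036677 × 2/2 = 0.036677 mol.
Mass of H2O = 0.036677 mol × 18.016 g/mol = 0.66077 g.
Converting to mg: 0.66077 g = 660.8 mg.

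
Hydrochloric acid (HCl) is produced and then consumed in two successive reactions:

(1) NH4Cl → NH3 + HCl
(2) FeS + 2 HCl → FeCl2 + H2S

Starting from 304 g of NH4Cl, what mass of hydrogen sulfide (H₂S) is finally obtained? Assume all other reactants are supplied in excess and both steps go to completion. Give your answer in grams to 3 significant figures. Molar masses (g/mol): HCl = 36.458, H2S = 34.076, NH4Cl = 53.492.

96.8 g

n(NH4Cl) = 304.0 / 53.492 = 5.683 mol.
Step 1 gives a 1:1 ratio of NH4Cl to HCl, so n(HCl) = 5.683 mol.
In step 2 the HCl:H2S ratio is 2:1, so n(H2S) = 2.842 mol.
Mass of H2S = 2.842 × 34.076 = 96.83 g.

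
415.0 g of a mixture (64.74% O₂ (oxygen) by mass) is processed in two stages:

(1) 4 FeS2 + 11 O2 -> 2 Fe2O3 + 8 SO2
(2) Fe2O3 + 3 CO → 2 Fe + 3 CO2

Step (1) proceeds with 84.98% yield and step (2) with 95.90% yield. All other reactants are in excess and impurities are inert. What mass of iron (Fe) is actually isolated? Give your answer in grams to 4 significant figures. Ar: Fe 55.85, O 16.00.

139.0 g

Pure O2 = 415.0 × 0.6474 = 268.67 g.
M(O2) = 2(16.00) = 32.00 g/mol.
M(Fe) = 55.85 g/mol.
n(O2) = 268.67 / 32.00 = 8.3960 mol.
Step 1 (O2:Fe2O3 = 11:2): theoretical n(Fe2O3) = 1.5265 mol; at 84.98% yield, n(Fe2O3) = 1.2973 mol.
Step 2 (Fe2O3:Fe = 1:2): theoretical n(Fe) = 2.5945 mol, so theoretical mass = 2.5945 × 55.85 = 144.90 g.
At 95.90% yield, actual mass of Fe = 144.90 × 0.9590 = 138.96 g.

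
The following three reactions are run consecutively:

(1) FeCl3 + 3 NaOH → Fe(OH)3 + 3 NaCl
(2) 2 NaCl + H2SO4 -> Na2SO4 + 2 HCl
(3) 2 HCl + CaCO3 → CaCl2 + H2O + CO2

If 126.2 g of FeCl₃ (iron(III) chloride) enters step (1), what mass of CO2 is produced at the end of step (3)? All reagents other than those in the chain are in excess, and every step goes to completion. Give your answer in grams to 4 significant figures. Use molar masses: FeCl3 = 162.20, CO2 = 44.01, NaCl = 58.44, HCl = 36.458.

51.36 g

n(FeCl3) = 126.2 / 162.20 = 0.77805 mol.
Reaction (1): FeCl3→NaCl ratio 1:3 ⇒ n(NaCl) = 2.3342 mol.
Reaction (2): NaCl→HCl ratio 2:2 ⇒ n(HCl) = 2.3342 mol.
Reaction (3): HCl→CO2 ratio 2:1 ⇒ n(CO2) = 1.1671 mol.
Mass of CO2 = 1.1671 × 44.01 = 51.363 g.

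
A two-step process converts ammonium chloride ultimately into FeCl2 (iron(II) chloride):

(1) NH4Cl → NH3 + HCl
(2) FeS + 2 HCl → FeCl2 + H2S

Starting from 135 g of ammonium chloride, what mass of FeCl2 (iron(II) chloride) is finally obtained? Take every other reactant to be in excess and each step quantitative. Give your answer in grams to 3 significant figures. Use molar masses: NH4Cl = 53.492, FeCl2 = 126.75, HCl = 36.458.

160 g

n(NH4Cl) = 135.0 / 53.492 = 2.524 mol.
Step 1 gives a 1:1 ratio of NH4Cl to HCl, so n(HCl) = 2.524 mol.
In step 2 the HCl:FeCl2 ratio is 2:1, so n(FeCl2) = 1.262 mol.
Mass of FeCl2 = 1.262 × 126.75 = 159.9 g.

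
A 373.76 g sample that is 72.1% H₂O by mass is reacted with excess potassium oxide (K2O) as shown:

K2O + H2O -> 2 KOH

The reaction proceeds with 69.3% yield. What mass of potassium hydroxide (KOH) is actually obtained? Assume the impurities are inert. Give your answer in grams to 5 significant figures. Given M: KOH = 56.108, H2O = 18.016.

1163.2 g

Pure H2O available = 373.76 g × 0.721 = 269.481 g.
n(H2O) = 269.481 g / 18.016 g/mol = 14.9579 mol.
From the equation the H2O:KOH mole ratio is 1:2, so n(KOH) = 14.9579 × 2/1 = 29.9157 mol.
Mass of KOH = 29.9157 mol × 56.108 g/mol = 1678.51 g.
Actual mass collected = 1678.51 g × 0.693 = 1163.21 g.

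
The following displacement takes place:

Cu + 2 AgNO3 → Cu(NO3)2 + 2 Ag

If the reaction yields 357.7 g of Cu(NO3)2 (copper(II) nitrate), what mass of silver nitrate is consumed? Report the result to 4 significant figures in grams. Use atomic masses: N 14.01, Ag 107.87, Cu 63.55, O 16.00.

647.9 g

M(Cu(NO3)2) = 63.55 + 2(14.01) + 6(16.00) = 187.57 g/mol.
M(AgNO3) = 107.87 + 14.01 + 3(16.00) = 169.88 g/mol.
n(Cu(NO3)2) = 357.70 g / 187.57 g/mol = 1.9070 mol.
From the equation the Cu(NO3)2:AgNO3 mole ratio is 1:2, so n(AgNO3) = 1.9070 × 2/1 = 3.8140 mol.
Mass of AgNO3 = 3.8140 mol × 169.88 g/mol = 647.93 g.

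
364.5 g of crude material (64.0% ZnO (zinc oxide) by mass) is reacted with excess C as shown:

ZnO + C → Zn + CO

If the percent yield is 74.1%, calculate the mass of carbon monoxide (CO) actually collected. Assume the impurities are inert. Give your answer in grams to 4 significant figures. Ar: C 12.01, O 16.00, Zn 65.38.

59.50 g

Pure ZnO available = 364.5 g × 0.640 = 233.28 g.
M(ZnO) = 65.38 + 16.00 = 81.38 g/mol.
M(CO) = 12.01 + 16.00 = 28.01 g/mol.
n(ZnO) = 233.28 g / 81.38 g/mol = 2.8666 mol.
From the equation the ZnO:CO mole ratio is 1:1, so n(CO) = 2.8666 × 1/1 = 2.8666 mol.
Mass of CO = 2.8666 mol × 28.01 g/mol = 80.292 g.
Actual mass collected = 80.292 g × 0.741 = 59.496 g.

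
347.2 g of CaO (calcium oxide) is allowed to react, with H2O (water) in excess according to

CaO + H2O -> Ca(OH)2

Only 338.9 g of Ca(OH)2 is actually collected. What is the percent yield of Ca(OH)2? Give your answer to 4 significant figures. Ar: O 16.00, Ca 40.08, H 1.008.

M(CaO) = 40.08 + 16.00 = 56.08 g/mol.
M(Ca(OH)2) = 40.08 + 2(16.00) + 2(1.008) = 74.096 g/mol.
n(CaO) = 347.20 g / 56.08 g/mol = 6.1912 mol.
From the equation the CaO:Ca(OH)2 mole ratio is 1:1, so n(Ca(OH)2) = 6.1912 × 1/1 = 6.1912 mol.
Mass of Ca(OH)2 = 6.1912 mol × 74.096 g/mol = 458.74 g.
This is the theoretical yield. Percent yield = 338.9 g / 458.74 g × 100% = 73.876%.

73.88 %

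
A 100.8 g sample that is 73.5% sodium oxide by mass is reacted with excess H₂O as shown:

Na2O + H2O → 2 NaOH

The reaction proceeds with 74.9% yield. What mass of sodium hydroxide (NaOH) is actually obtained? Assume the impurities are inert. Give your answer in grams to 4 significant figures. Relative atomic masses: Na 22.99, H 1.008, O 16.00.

Pure Na2O available = 100.8 g × 0.735 = 74.088 g.
M(Na2O) = 2(22.99) + 16.00 = 61.98 g/mol.
M(NaOH) = 22.99 + 16.00 + 1.008 = 39.998 g/mol.
n(Na2O) = 74.088 g / 61.98 g/mol = 1.1954 mol.
From the equation the Na2O:NaOH mole ratio is 1:2, so n(NaOH) = 1.1954 × 2/1 = 2.3907 mol.
Mass of NaOH = 2.3907 mol × 39.998 g/mol = 95.623 g.
Actual mass collected = 95.623 g × 0.749 = 71.622 g.

71.62 g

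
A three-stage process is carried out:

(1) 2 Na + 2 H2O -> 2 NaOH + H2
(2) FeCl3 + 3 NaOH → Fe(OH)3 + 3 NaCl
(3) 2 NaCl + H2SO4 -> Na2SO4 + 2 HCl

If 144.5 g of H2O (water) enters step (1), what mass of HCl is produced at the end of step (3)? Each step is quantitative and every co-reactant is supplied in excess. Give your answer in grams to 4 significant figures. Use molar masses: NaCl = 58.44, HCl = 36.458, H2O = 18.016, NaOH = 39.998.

292.4 g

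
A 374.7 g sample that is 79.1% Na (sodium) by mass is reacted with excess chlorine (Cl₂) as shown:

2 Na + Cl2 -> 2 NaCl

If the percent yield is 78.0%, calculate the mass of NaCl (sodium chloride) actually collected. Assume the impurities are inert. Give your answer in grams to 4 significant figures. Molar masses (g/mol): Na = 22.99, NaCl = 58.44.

Pure Na available = 374.7 g × 0.791 = 296.39 g.
n(Na) = 296.39 g / 22.99 g/mol = 12.892 mol.
From the equation the Na:NaCl mole ratio is 2:2, so n(NaCl) = 12.892 × 2/2 = 12.892 mol.
Mass of NaCl = 12.892 mol × 58.44 g/mol = 753.41 g.
Actual mass collected = 753.41 g × 0.780 = 587.66 g.

587.7 g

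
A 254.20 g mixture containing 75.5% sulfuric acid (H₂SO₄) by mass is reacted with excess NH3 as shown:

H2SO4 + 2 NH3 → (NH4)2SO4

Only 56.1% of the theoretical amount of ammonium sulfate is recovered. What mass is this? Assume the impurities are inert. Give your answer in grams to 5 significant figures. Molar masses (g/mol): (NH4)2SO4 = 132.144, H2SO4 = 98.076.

Pure H2SO4 available = 254.20 g × 0.755 = 191.921 g.
n(H2SO4) = 191.921 g / 98.076 g/mol = 1.95686 mol.
From the equation the H2SO4:(NH4)2SO4 mole ratio is 1:1, so n((NH4)2SO4) = 1.95686 × 1/1 = 1.95686 mol.
Mass of (NH4)2SO4 = 1.95686 mol × 132.144 g/mol = 258.587 g.
Actual mass collected = 258.587 g × 0.561 = 145.067 g.

145.07 g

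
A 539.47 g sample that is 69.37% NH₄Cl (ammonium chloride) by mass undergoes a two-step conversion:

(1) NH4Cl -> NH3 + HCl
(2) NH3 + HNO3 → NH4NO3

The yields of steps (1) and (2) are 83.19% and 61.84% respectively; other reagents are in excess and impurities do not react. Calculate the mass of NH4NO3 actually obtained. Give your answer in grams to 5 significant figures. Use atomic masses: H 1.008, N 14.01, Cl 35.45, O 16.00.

Pure NH4Cl = 539.47 × 0.6937 = 374.230 g.
M(NH4Cl) = 14.01 + 4(1.008) + 35.45 = 53.492 g/mol.
M(NH4NO3) = 2(14.01) + 4(1.008) + 3(16.00) = 80.052 g/mol.
n(NH4Cl) = 374.230 / 53.492 = 6.99601 mol.
Step 1 (NH4Cl:NH3 = 1:1): theoretical n(NH3) = 6.99601 mol; at 83.19% yield, n(NH3) = 5.81998 mol.
Step 2 (NH3:NH4NO3 = 1:1): theoretical n(NH4NO3) = 5.81998 mol, so theoretical mass = 5.81998 × 80.052 = 465.901 g.
At 61.84% yield, actual mass of NH4NO3 = 465.901 × 0.6184 = 288.113 g.

288.11 g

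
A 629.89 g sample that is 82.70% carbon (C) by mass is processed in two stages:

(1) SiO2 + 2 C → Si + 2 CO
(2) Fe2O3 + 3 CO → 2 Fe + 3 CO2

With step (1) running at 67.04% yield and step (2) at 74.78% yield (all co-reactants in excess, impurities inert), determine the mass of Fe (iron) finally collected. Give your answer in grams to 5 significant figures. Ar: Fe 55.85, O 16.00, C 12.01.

809.62 g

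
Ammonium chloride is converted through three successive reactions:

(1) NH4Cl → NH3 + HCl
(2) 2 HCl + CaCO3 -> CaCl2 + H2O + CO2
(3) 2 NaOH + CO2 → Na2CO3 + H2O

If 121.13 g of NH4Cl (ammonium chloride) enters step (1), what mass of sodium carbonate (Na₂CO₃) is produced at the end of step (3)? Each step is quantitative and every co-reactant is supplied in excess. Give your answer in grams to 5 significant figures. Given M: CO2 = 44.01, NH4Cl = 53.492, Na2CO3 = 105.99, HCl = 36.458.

120.00 g

n(NH4Cl) = 121.13 / 53.492 = 2.26445 mol.
Reaction (1): NH4Cl→HCl ratio 1:1 ⇒ n(HCl) = 2.26445 mol.
Reaction (2): HCl→CO2 ratio 2:1 ⇒ n(CO2) = 1.13223 mol.
Reaction (3): CO2→Na2CO3 ratio 1:1 ⇒ n(Na2CO3) = 1.13223 mol.
Mass of Na2CO3 = 1.13223 × 105.99 = 120.005 g.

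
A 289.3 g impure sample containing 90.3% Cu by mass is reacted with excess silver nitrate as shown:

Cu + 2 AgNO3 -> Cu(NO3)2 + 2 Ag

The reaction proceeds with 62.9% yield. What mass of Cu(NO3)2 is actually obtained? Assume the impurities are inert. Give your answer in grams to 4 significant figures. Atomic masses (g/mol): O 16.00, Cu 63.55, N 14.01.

485.0 g

Pure Cu available = 289.3 g × 0.903 = 261.24 g.
M(Cu) = 63.55 g/mol.
M(Cu(NO3)2) = 63.55 + 2(14.01) + 6(16.00) = 187.57 g/mol.
n(Cu) = 261.24 g / 63.55 g/mol = 4.1107 mol.
From the equation the Cu:Cu(NO3)2 mole ratio is 1:1, so n(Cu(NO3)2) = 4.1107 × 1/1 = 4.1107 mol.
Mass of Cu(NO3)2 = 4.1107 mol × 187.57 g/mol = 771.05 g.
Actual mass collected = 771.05 g × 0.629 = 484.99 g.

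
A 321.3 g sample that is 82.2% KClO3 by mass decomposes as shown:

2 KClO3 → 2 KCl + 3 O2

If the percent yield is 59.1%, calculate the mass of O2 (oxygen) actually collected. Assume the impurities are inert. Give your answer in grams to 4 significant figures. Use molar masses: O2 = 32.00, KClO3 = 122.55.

61.14 g

Pure KClO3 available = 321.3 g × 0.822 = 264.11 g.
n(KClO3) = 264.11 g / 122.55 g/mol = 2.1551 mol.
From the equation the KClO3:O2 mole ratio is 2:3, so n(O2) = 2.1551 × 3/2 = 3.2327 mol.
Mass of O2 = 3.2327 mol × 32.00 g/mol = 103.45 g.
Actual mass collected = 103.45 g × 0.591 = 61.136 g.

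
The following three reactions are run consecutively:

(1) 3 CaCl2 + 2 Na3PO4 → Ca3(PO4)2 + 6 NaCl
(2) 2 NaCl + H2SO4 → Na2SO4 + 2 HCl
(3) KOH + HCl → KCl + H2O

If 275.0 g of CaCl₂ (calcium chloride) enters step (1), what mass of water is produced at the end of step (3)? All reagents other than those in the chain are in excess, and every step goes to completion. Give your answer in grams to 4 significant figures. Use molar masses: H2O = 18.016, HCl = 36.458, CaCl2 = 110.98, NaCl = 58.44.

89.28 g

n(CaCl2) = 275.0 / 110.98 = 2.4779 mol.
Reaction (1): CaCl2→NaCl ratio 3:6 ⇒ n(NaCl) = 4.9558 mol.
Reaction (2): NaCl→HCl ratio 2:2 ⇒ n(HCl) = 4.9558 mol.
Reaction (3): HCl→H2O ratio 1:1 ⇒ n(H2O) = 4.9558 mol.
Mass of H2O = 4.9558 × 18.016 = 89.285 g.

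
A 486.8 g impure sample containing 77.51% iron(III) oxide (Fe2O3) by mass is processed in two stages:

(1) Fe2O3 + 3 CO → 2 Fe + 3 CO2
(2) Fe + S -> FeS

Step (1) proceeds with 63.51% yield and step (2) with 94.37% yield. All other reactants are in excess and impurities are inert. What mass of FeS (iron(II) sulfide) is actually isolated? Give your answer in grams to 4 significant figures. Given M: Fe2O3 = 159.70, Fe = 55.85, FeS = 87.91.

Pure Fe2O3 = 486.8 × 0.7751 = 377.32 g.
n(Fe2O3) = 377.32 / 159.70 = 2.3627 mol.
Step 1 (Fe2O3:Fe = 1:2): theoretical n(Fe) = 4.7253 mol; at 63.51% yield, n(Fe) = 3.0011 mol.
Step 2 (Fe:FeS = 1:1): theoretical n(FeS) = 3.0011 mol, so theoretical mass = 3.0011 × 87.91 = 263.82 g.
At 94.37% yield, actual mass of FeS = 263.82 × 0.9437 = 248.97 g.

249.0 g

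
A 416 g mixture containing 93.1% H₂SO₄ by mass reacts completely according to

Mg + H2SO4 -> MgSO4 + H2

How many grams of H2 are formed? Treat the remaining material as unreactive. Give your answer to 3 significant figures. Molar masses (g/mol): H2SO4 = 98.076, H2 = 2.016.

Mass of pure H2SO4 = 416 g × 0.931 = 387.3 g.
n(H2SO4) = 387.3 g / 98.076 g/mol = 3.949 mol.
From the equation the H2SO4:H2 mole ratio is 1:1, so n(H2) = 3.949 × 1/1 = 3.949 mol.
Mass of H2 = 3.949 mol × 2.016 g/mol = 7.961 g.

7.96 g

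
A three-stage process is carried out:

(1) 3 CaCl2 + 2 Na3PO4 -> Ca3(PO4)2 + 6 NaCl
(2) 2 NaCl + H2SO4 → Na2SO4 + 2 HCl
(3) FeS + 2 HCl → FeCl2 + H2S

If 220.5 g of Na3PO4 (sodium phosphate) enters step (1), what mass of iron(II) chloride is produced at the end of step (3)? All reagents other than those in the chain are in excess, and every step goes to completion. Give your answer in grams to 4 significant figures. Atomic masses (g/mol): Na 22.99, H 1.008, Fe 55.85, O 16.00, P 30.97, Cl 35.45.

255.7 g

M(Na3PO4) = 3(22.99) + 30.97 + 4(16.00) = 163.94 g/mol.
M(FeCl2) = 55.85 + 2(35.45) = 126.75 g/mol.
n(Na3PO4) = 220.5 / 163.94 = 1.3450 mol.
Reaction (1): Na3PO4→NaCl ratio 2:6 ⇒ n(NaCl) = 4.0350 mol.
Reaction (2): NaCl→HCl ratio 2:2 ⇒ n(HCl) = 4.0350 mol.
Reaction (3): HCl→FeCl2 ratio 2:1 ⇒ n(FeCl2) = 2.0175 mol.
Mass of FeCl2 = 2.0175 × 126.75 = 255.72 g.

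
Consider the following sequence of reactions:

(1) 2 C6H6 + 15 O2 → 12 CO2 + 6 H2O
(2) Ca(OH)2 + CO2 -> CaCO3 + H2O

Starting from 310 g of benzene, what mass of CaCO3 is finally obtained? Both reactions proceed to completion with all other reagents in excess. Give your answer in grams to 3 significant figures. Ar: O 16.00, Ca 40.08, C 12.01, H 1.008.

2380 g

M(C6H6) = 6(12.01) + 6(1.008) = 78.108 g/mol.
M(CaCO3) = 40.08 + 12.01 + 3(16.00) = 100.09 g/mol.
n(C6H6) = 310.0 / 78.108 = 3.969 mol.
Step 1 gives a 2:12 ratio of C6H6 to CO2, so n(CO2) = 23.81 mol.
In step 2 the CO2:CaCO3 ratio is 1:1, so n(CaCO3) = 23.81 mol.
Mass of CaCO3 = 23.81 × 100.09 = 2383 g.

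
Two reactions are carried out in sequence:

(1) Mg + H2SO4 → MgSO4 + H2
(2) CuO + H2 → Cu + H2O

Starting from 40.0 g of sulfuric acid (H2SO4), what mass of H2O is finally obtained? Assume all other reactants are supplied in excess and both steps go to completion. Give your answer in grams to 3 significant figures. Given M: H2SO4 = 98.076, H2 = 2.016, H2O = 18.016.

7.35 g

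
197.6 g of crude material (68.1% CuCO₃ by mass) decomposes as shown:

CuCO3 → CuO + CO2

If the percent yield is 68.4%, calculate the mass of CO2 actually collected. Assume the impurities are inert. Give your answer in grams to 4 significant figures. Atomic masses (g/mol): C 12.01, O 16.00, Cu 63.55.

32.78 g

Pure CuCO3 available = 197.6 g × 0.681 = 134.57 g.
M(CuCO3) = 63.55 + 12.01 + 3(16.00) = 123.56 g/mol.
M(CO2) = 12.01 + 2(16.00) = 44.01 g/mol.
n(CuCO3) = 134.57 g / 123.56 g/mol = 1.0891 mol.
From the equation the CuCO3:CO2 mole ratio is 1:1, so n(CO2) = 1.0891 × 1/1 = 1.0891 mol.
Mass of CO2 = 1.0891 mol × 44.01 g/mol = 47.930 g.
Actual mass collected = 47.930 g × 0.684 = 32.784 g.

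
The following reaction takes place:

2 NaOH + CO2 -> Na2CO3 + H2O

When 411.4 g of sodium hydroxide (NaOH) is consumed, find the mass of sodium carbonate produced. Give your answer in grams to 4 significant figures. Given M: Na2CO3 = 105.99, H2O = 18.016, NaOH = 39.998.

545.1 g

n(NaOH) = 411.40 g / 39.998 g/mol = 10.286 mol.
From the equation the NaOH:Na2CO3 mole ratio is 2:1, so n(Na2CO3) = 10.286 × 1/2 = 5.1428 mol.
Mass of Na2CO3 = 5.1428 mol × 105.99 g/mol = 545.08 g.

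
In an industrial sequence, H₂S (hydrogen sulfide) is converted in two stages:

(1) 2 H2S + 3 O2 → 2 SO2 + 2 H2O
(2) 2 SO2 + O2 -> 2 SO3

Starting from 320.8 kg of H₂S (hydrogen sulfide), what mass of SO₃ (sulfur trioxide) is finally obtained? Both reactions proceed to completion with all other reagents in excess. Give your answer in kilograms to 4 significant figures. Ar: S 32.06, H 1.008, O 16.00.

M(H2S) = 2(1.008) + 32.06 = 34.076 g/mol.
M(SO3) = 32.06 + 3(16.00) = 80.06 g/mol.
320.8 kg = 320800 g.
n(H2S) = 320800 / 34.076 = 9414.3 mol.
Step 1 gives a 2:2 ratio of H2S to SO2, so n(SO2) = 9414.3 mol.
In step 2 the SO2:SO3 ratio is 2:2, so n(SO3) = 9414.3 mol.
Mass of SO3 = 9414.3 × 80.06 = 753700 g = 753.7 kg.

753.7 kg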